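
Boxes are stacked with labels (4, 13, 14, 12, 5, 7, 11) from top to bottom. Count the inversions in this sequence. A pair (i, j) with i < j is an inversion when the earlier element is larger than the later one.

11 inversions

Sweep left to right; for each value list the smaller values that follow it:
4: 0
13: 4
14: 4
12: 3
5: 0
7: 0
11: 0
Sum: 0 + 4 + 4 + 3 + 0 + 0 + 0 = 11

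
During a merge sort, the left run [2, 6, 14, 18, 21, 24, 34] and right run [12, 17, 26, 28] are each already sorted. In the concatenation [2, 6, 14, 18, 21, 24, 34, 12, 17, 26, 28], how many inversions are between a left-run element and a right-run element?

Take each right-half value and tally the left-half values above it:
r = 12: 14, 18, 21, 24, 34 → 5
r = 17: 18, 21, 24, 34 → 4
r = 26: 34 → 1
r = 28: 34 → 1
Cross-inversions: 5 + 4 + 1 + 1 = 11

11 cross-inversions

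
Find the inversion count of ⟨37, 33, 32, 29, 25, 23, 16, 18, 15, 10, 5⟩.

54 inversions

Element-by-element contributions:
37: 10
33: 9
32: 8
29: 7
25: 6
23: 5
16: 3
18: 3
15: 2
10: 1
5: 0
Sum: 10 + 9 + 8 + 7 + 6 + 5 + 3 + 3 + 2 + 1 + 0 = 54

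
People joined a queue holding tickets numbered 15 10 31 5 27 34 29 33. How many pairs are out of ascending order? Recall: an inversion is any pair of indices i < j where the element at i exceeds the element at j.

8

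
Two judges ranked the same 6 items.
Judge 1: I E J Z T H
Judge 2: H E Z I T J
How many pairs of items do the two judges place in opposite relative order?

Discordant pairs: 9

Assign each item its position (1..6) in the first ordering, then rewrite the second ordering as that position sequence:
positions: I→1, E→2, J→3, Z→4, T→5, H→6
second ordering as positions: [6, 2, 4, 1, 5, 3]
Discordant pairs = inversions in this position sequence.
6: 2, 4, 1, 5, 3 → 5
2: 1 → 1
4: 1, 3 → 2
1: 0
5: 3 → 1
3: 0
Total: 5 + 1 + 2 + 0 + 1 + 0 = 9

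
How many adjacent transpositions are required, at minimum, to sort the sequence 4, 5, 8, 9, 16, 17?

Adjacent swaps: 0

Each adjacent swap fixes exactly one inversion, so the minimum swap count equals the number of inversions.
Count inversions — for each element, later elements that are smaller:
4: none → 0
5: none → 0
8: none → 0
9: none → 0
16: none → 0
17: none → 0
Total inversions: 0 + 0 + 0 + 0 + 0 + 0 = 0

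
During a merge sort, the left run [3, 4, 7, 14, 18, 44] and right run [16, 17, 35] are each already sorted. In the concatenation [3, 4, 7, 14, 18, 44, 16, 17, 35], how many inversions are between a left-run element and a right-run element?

5

Take each right-half value and tally the left-half values above it:
r = 16: 18, 44 → 2
r = 17: 18, 44 → 2
r = 35: 44 → 1
Cross-inversions: 2 + 2 + 1 = 5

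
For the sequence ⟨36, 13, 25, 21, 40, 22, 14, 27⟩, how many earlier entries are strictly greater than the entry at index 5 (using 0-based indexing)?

3

The element at index 5 is 22.
Elements before it: 36, 13, 25, 21, 40
Those larger than 22: 36, 25, 40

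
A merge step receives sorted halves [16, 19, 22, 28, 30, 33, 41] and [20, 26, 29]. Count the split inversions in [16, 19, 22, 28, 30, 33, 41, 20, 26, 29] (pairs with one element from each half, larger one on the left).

Take each right-half value and tally the left-half values above it:
r = 20: 22, 28, 30, 33, 41 → 5
r = 26: 28, 30, 33, 41 → 4
r = 29: 30, 33, 41 → 3
Cross-inversions: 5 + 4 + 3 = 12

12 split inversions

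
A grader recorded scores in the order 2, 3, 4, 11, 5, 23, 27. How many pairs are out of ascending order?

Out-of-order index pairs (1-indexed):
(4,5): 11 > 5
That's 1 pair.

1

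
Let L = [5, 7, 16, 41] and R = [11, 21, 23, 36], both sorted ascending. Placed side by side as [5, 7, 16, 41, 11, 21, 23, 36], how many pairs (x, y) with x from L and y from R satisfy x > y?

There are 5 split inversions.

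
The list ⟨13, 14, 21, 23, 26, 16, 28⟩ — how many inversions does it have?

Inversion pairs (indices are 1-based):
(3,6): 21 > 16
(4,6): 23 > 16
(5,6): 26 > 16
That's 3 pairs.

Out-of-order pairs: 3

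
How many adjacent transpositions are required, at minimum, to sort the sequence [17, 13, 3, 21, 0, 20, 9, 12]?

Each adjacent swap fixes exactly one inversion, so the minimum swap count equals the number of inversions.
Count inversions — for each element, later elements that are smaller:
17: 13, 3, 0, 9, 12 → 5
13: 3, 0, 9, 12 → 4
3: 0 → 1
21: 0, 20, 9, 12 → 4
0: none → 0
20: 9, 12 → 2
9: none → 0
12: none → 0
Total inversions: 5 + 4 + 1 + 4 + 0 + 2 + 0 + 0 = 16

There are 16 swaps.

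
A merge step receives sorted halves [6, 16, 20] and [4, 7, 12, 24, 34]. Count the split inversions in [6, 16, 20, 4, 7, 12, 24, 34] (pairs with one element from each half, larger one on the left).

Count, for every r in R, how many entries of L exceed r:
r = 4: 6, 16, 20 → 3
r = 7: 16, 20 → 2
r = 12: 16, 20 → 2
r = 24: none → 0
r = 34: none → 0
Cross-inversions: 3 + 2 + 2 + 0 + 0 = 7

7 split inversions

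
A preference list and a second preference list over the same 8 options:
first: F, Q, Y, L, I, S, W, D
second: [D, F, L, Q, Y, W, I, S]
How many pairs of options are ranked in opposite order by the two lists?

Assign each item its position (1..8) in the first ordering, then rewrite the second ordering as that position sequence:
positions: F→1, Q→2, Y→3, L→4, I→5, S→6, W→7, D→8
second ordering as positions: [8, 1, 4, 2, 3, 7, 5, 6]
Discordant pairs = inversions in this position sequence.
8: 1, 4, 2, 3, 7, 5, 6 → 7
1: 0
4: 2, 3 → 2
2: 0
3: 0
7: 5, 6 → 2
5: 0
6: 0
Total: 7 + 0 + 2 + 0 + 0 + 2 + 0 + 0 = 11

11 pairs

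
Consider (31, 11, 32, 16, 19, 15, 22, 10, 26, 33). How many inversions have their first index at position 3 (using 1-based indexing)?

6

The element at index 3 is 32.
Elements after it: 16, 19, 15, 22, 10, 26, 33
Those smaller than 32: 16, 19, 15, 22, 10, 26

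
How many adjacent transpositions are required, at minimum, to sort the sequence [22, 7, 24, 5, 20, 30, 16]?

Swaps: 10

Minimum adjacent swaps = number of inversions (each swap of adjacent out-of-order elements removes one inversion and no swap can remove more).
Count inversions — for each element, later elements that are smaller:
22: 7, 5, 20, 16 → 4
7: 5 → 1
24: 5, 20, 16 → 3
5: none → 0
20: 16 → 1
30: 16 → 1
16: none → 0
Total inversions: 4 + 1 + 3 + 0 + 1 + 1 + 0 = 10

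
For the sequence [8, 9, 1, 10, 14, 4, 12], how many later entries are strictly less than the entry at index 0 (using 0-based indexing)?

2 such elements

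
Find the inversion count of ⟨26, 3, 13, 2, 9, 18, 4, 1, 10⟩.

For each element, count later entries that are smaller:
26 → 3, 13, 2, 9, 18, 4, 1, 10 → 8
3 → 2, 1 → 2
13 → 2, 9, 4, 1, 10 → 5
2 → 1 → 1
9 → 4, 1 → 2
18 → 4, 1, 10 → 3
4 → 1 → 1
1 → none → 0
10 → none → 0
Sum: 8 + 2 + 5 + 1 + 2 + 3 + 1 + 0 + 0 = 22

Inversions: 22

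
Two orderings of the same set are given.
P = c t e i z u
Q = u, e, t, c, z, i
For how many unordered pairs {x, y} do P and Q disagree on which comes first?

Assign each item its position (1..6) in the first ordering, then rewrite the second ordering as that position sequence:
positions: c→1, t→2, e→3, i→4, z→5, u→6
second ordering as positions: [6, 3, 2, 1, 5, 4]
Discordant pairs = inversions in this position sequence.
6: 3, 2, 1, 5, 4 → 5
3: 2, 1 → 2
2: 1 → 1
1: 0
5: 4 → 1
4: 0
Total: 5 + 2 + 1 + 0 + 1 + 0 = 9

9 disagreeing pairs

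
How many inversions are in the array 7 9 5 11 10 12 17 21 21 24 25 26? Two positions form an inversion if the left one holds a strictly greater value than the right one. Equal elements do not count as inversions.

Count, for each position, how many later elements it exceeds:
7 → 5 → 1
9 → 5 → 1
5 → none → 0
11 → 10 → 1
10 → none → 0
12 → none → 0
17 → none → 0
21 → none → 0
21 → none → 0
24 → none → 0
25 → none → 0
26 → none → 0
Sum: 1 + 1 + 0 + 1 + 0 + 0 + 0 + 0 + 0 + 0 + 0 + 0 = 3

3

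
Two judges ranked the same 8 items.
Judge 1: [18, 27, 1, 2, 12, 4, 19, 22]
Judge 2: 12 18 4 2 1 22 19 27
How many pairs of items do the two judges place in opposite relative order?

Assign each item its position (1..8) in the first ordering, then rewrite the second ordering as that position sequence:
positions: 18→1, 27→2, 1→3, 2→4, 12→5, 4→6, 19→7, 22→8
second ordering as positions: [5, 1, 6, 4, 3, 8, 7, 2]
Discordant pairs = inversions in this position sequence.
5: 1, 4, 3, 2 → 4
1: 0
6: 4, 3, 2 → 3
4: 3, 2 → 2
3: 2 → 1
8: 7, 2 → 2
7: 2 → 1
2: 0
Total: 4 + 0 + 3 + 2 + 1 + 2 + 1 + 0 = 13

There are 13 discordant pairs.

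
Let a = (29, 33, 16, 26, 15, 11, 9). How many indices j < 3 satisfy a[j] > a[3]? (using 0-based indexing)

2

The element at index 3 is 26.
Elements before it: 29, 33, 16
Those larger than 26: 29, 33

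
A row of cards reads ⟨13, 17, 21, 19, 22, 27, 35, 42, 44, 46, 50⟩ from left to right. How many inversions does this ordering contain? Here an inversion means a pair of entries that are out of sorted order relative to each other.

1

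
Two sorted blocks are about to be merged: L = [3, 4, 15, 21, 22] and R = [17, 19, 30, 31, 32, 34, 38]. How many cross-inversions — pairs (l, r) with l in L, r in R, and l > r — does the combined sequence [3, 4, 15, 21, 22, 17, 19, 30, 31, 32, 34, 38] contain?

There are 4 split inversions.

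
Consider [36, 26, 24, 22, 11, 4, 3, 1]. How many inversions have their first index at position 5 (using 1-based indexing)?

3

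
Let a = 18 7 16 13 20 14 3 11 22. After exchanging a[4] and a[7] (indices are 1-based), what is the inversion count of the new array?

Positions 4 and 7 hold 13 and 3; after swapping, the array is [18, 7, 16, 3, 20, 14, 13, 11, 22].
Sweep left to right; for each value list the smaller values that follow it:
18 → 7, 16, 3, 14, 13, 11 → 6
7 → 3 → 1
16 → 3, 14, 13, 11 → 4
3 → none → 0
20 → 14, 13, 11 → 3
14 → 13, 11 → 2
13 → 11 → 1
11 → none → 0
22 → none → 0
Sum: 6 + 1 + 4 + 0 + 3 + 2 + 1 + 0 + 0 = 17

Inversions: 17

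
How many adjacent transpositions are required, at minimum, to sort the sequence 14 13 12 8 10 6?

Each adjacent swap fixes exactly one inversion, so the minimum swap count equals the number of inversions.
Count inversions — for each element, later elements that are smaller:
14: 13, 12, 8, 10, 6 → 5
13: 12, 8, 10, 6 → 4
12: 8, 10, 6 → 3
8: 6 → 1
10: 6 → 1
6: none → 0
Total inversions: 5 + 4 + 3 + 1 + 1 + 0 = 14

There are 14 adjacent swaps.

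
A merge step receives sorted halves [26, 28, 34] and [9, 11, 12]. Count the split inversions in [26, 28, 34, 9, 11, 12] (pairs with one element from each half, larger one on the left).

9

Count, for every r in R, how many entries of L exceed r:
r = 9: 26, 28, 34 → 3
r = 11: 26, 28, 34 → 3
r = 12: 26, 28, 34 → 3
Cross-inversions: 3 + 3 + 3 = 9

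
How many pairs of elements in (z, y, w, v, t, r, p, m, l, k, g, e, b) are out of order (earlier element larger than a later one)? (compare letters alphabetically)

Inversions: 78

Count, for each position, how many later elements it exceeds:
z → y, w, v, t, r, p, m, l, k, g, e, b → 12
y → w, v, t, r, p, m, l, k, g, e, b → 11
w → v, t, r, p, m, l, k, g, e, b → 10
v → t, r, p, m, l, k, g, e, b → 9
t → r, p, m, l, k, g, e, b → 8
r → p, m, l, k, g, e, b → 7
p → m, l, k, g, e, b → 6
m → l, k, g, e, b → 5
l → k, g, e, b → 4
k → g, e, b → 3
g → e, b → 2
e → b → 1
b → none → 0
Sum: 12 + 11 + 10 + 9 + 8 + 7 + 6 + 5 + 4 + 3 + 2 + 1 + 0 = 78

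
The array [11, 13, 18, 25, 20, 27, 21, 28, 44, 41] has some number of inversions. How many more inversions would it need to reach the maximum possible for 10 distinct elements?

41 inversions short

Maximum inversions for 10 distinct elements is C(10, 2) = 10·9/2 = 45.
Current inversions — for each element, count later smaller elements:
11: 0
13: 0
18: 0
25: 2
20: 0
27: 1
21: 0
28: 0
44: 1
41: 0
Current total: 0 + 0 + 0 + 2 + 0 + 1 + 0 + 0 + 1 + 0 = 4
Shortfall: 45 − 4 = 41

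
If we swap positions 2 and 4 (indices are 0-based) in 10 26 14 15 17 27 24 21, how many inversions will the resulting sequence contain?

11 inversions

Positions 2 and 4 hold 14 and 17; after swapping, the array is [10, 26, 17, 15, 14, 27, 24, 21].
Sweep left to right; for each value list the smaller values that follow it:
10: 0
26: 5
17: 2
15: 1
14: 0
27: 2
24: 1
21: 0
Sum: 0 + 5 + 2 + 1 + 0 + 2 + 1 + 0 = 11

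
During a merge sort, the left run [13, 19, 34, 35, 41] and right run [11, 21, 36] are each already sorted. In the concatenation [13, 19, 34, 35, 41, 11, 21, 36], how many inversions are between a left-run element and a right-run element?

9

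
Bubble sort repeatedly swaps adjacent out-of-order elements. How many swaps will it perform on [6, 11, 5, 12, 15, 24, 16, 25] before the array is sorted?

3

Each adjacent swap fixes exactly one inversion, so the minimum swap count equals the number of inversions.
Count inversions — for each element, later elements that are smaller:
6: 5 → 1
11: 5 → 1
5: none → 0
12: none → 0
15: none → 0
24: 16 → 1
16: none → 0
25: none → 0
Total inversions: 1 + 1 + 0 + 0 + 0 + 1 + 0 + 0 = 3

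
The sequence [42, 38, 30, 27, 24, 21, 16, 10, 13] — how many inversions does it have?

Sweep left to right; for each value list the smaller values that follow it:
42: 8
38: 7
30: 6
27: 5
24: 4
21: 3
16: 2
10: 0
13: 0
Sum: 8 + 7 + 6 + 5 + 4 + 3 + 2 + 0 + 0 = 35

35 inversions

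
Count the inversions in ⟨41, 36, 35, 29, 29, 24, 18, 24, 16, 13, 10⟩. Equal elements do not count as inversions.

There are 52 out-of-order pairs.

Count, for each position, how many later elements it exceeds:
41: 10
36: 9
35: 8
29: 6
29: 6
24: 4
18: 3
24: 3
16: 2
13: 1
10: 0
Sum: 10 + 9 + 8 + 6 + 6 + 4 + 3 + 3 + 2 + 1 + 0 = 52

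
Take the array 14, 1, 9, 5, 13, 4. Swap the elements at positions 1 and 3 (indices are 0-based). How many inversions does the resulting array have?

Positions 1 and 3 hold 1 and 5; after swapping, the array is [14, 5, 9, 1, 13, 4].
Sweep left to right; for each value list the smaller values that follow it:
14 → 5, 9, 1, 13, 4 → 5
5 → 1, 4 → 2
9 → 1, 4 → 2
1 → none → 0
13 → 4 → 1
4 → none → 0
Sum: 5 + 2 + 2 + 0 + 1 + 0 = 10

10 inversions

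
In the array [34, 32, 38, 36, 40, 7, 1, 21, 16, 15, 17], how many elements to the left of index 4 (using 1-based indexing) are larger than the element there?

The element at index 4 is 36.
Elements before it: 34, 32, 38
Those larger than 36: 38

1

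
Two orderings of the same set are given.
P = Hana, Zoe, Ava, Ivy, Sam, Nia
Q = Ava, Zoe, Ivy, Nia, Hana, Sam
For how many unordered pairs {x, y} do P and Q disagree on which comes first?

6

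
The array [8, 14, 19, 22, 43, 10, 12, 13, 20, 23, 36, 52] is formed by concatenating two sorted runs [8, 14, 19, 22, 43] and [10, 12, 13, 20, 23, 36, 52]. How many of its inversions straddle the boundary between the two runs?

For each element r of the right run, count left-run elements greater than r:
r = 10: 14, 19, 22, 43 → 4
r = 12: 14, 19, 22, 43 → 4
r = 13: 14, 19, 22, 43 → 4
r = 20: 22, 43 → 2
r = 23: 43 → 1
r = 36: 43 → 1
r = 52: none → 0
Cross-inversions: 4 + 4 + 4 + 2 + 1 + 1 + 0 = 16

Cross-inversions: 16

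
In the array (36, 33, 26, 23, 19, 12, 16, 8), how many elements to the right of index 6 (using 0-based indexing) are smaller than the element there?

The element at index 6 is 16.
Elements after it: 8
Those smaller than 16: 8

1 such element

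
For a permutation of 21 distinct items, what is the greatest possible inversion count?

A reversed (strictly descending) arrangement makes every pair an inversion, giving C(21, 2) inversions.
C(21, 2) = 21·20/2 = 210

Inversions: 210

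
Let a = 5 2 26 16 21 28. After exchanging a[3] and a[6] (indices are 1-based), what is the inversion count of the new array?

4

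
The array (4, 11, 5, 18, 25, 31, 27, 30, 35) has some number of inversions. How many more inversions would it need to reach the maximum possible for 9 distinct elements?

33 inversions short

Maximum inversions for 9 distinct elements is C(9, 2) = 9·8/2 = 36.
Current inversions — for each element, count later smaller elements:
4: 0
11: 1
5: 0
18: 0
25: 0
31: 2
27: 0
30: 0
35: 0
Current total: 0 + 1 + 0 + 0 + 0 + 2 + 0 + 0 + 0 = 3
Shortfall: 36 − 3 = 33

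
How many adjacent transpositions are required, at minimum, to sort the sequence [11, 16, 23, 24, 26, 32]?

0

The minimum number of adjacent swaps to sort an array equals its inversion count, since every such swap removes exactly one inversion.
Count inversions — for each element, later elements that are smaller:
11: none → 0
16: none → 0
23: none → 0
24: none → 0
26: none → 0
32: none → 0
Total inversions: 0 + 0 + 0 + 0 + 0 + 0 = 0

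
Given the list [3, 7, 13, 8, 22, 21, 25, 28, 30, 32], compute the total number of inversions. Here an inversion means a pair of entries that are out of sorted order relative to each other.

2 inversions

Element-by-element contributions:
3 → none → 0
7 → none → 0
13 → 8 → 1
8 → none → 0
22 → 21 → 1
21 → none → 0
25 → none → 0
28 → none → 0
30 → none → 0
32 → none → 0
Sum: 0 + 0 + 1 + 0 + 1 + 0 + 0 + 0 + 0 + 0 = 2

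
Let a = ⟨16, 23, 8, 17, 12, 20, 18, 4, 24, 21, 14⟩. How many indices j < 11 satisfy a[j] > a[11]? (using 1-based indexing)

7 such elements

The element at index 11 is 14.
Elements before it: 16, 23, 8, 17, 12, 20, 18, 4, 24, 21
Those larger than 14: 16, 23, 17, 20, 18, 24, 21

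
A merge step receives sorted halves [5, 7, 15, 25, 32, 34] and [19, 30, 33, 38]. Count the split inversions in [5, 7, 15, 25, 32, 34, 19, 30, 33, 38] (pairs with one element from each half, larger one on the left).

Count, for every r in R, how many entries of L exceed r:
r = 19: 25, 32, 34 → 3
r = 30: 32, 34 → 2
r = 33: 34 → 1
r = 38: none → 0
Cross-inversions: 3 + 2 + 1 + 0 = 6

6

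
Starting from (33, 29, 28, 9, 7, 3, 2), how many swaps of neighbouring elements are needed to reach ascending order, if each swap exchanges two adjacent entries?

21 swaps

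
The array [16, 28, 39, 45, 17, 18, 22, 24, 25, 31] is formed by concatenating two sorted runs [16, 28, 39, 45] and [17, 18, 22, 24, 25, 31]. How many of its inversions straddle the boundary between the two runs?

Count, for every r in R, how many entries of L exceed r:
r = 17: 28, 39, 45 → 3
r = 18: 28, 39, 45 → 3
r = 22: 28, 39, 45 → 3
r = 24: 28, 39, 45 → 3
r = 25: 28, 39, 45 → 3
r = 31: 39, 45 → 2
Cross-inversions: 3 + 3 + 3 + 3 + 3 + 2 = 17

There are 17 cross-inversions.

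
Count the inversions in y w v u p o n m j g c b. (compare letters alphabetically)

Inversions: 66

Element-by-element contributions:
y → w, v, u, p, o, n, m, j, g, c, b → 11
w → v, u, p, o, n, m, j, g, c, b → 10
v → u, p, o, n, m, j, g, c, b → 9
u → p, o, n, m, j, g, c, b → 8
p → o, n, m, j, g, c, b → 7
o → n, m, j, g, c, b → 6
n → m, j, g, c, b → 5
m → j, g, c, b → 4
j → g, c, b → 3
g → c, b → 2
c → b → 1
b → none → 0
Sum: 11 + 10 + 9 + 8 + 7 + 6 + 5 + 4 + 3 + 2 + 1 + 0 = 66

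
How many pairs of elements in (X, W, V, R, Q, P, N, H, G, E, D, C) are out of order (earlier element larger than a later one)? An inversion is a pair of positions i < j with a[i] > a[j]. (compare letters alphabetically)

Count, for each position, how many later elements it exceeds:
X → W, V, R, Q, P, N, H, G, E, D, C → 11
W → V, R, Q, P, N, H, G, E, D, C → 10
V → R, Q, P, N, H, G, E, D, C → 9
R → Q, P, N, H, G, E, D, C → 8
Q → P, N, H, G, E, D, C → 7
P → N, H, G, E, D, C → 6
N → H, G, E, D, C → 5
H → G, E, D, C → 4
G → E, D, C → 3
E → D, C → 2
D → C → 1
C → none → 0
Sum: 11 + 10 + 9 + 8 + 7 + 6 + 5 + 4 + 3 + 2 + 1 + 0 = 66

66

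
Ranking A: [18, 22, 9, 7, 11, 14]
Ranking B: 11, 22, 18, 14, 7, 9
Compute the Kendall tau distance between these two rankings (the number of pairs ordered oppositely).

8 discordant pairs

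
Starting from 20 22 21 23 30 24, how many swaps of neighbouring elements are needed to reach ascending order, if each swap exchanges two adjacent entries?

Each adjacent swap fixes exactly one inversion, so the minimum swap count equals the number of inversions.
Count inversions — for each element, later elements that are smaller:
20: none → 0
22: 21 → 1
21: none → 0
23: none → 0
30: 24 → 1
24: none → 0
Total inversions: 0 + 1 + 0 + 0 + 1 + 0 = 2

Swaps: 2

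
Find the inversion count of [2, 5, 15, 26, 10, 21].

3

Inversion pairs (indices are 0-based):
(2,4): 15 > 10
(3,4): 26 > 10
(3,5): 26 > 21
That's 3 pairs.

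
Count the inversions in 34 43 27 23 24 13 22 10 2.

For each element, count later entries that are smaller:
34: 7
43: 7
27: 6
23: 4
24: 4
13: 2
22: 2
10: 1
2: 0
Sum: 7 + 7 + 6 + 4 + 4 + 2 + 2 + 1 + 0 = 33

Out-of-order pairs: 33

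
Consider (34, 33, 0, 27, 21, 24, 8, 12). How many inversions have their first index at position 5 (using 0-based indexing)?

2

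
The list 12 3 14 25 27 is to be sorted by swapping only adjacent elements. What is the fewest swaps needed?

Swaps: 1

Minimum adjacent swaps = number of inversions (each swap of adjacent out-of-order elements removes one inversion and no swap can remove more).
Count inversions — for each element, later elements that are smaller:
12: 3 → 1
3: none → 0
14: none → 0
25: none → 0
27: none → 0
Total inversions: 1 + 0 + 0 + 0 + 0 = 1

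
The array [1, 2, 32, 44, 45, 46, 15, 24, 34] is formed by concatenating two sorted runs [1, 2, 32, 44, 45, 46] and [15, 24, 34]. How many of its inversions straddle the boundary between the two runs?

Take each right-half value and tally the left-half values above it:
r = 15: 32, 44, 45, 46 → 4
r = 24: 32, 44, 45, 46 → 4
r = 34: 44, 45, 46 → 3
Cross-inversions: 4 + 4 + 3 = 11

11 split inversions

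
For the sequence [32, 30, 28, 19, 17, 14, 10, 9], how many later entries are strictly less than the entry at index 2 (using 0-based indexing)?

5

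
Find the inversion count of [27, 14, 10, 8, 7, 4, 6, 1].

Element-by-element contributions:
27 → 14, 10, 8, 7, 4, 6, 1 → 7
14 → 10, 8, 7, 4, 6, 1 → 6
10 → 8, 7, 4, 6, 1 → 5
8 → 7, 4, 6, 1 → 4
7 → 4, 6, 1 → 3
4 → 1 → 1
6 → 1 → 1
1 → none → 0
Sum: 7 + 6 + 5 + 4 + 3 + 1 + 1 + 0 = 27

27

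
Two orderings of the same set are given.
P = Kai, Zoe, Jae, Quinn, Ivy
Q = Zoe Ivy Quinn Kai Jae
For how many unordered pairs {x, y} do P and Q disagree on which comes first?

Assign each item its position (1..5) in the first ordering, then rewrite the second ordering as that position sequence:
positions: Kai→1, Zoe→2, Jae→3, Quinn→4, Ivy→5
second ordering as positions: [2, 5, 4, 1, 3]
Discordant pairs = inversions in this position sequence.
2: 1 → 1
5: 4, 1, 3 → 3
4: 1, 3 → 2
1: 0
3: 0
Total: 1 + 3 + 2 + 0 + 0 = 6

6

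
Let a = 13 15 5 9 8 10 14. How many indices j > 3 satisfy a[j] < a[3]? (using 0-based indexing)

1

The element at index 3 is 9.
Elements after it: 8, 10, 14
Those smaller than 9: 8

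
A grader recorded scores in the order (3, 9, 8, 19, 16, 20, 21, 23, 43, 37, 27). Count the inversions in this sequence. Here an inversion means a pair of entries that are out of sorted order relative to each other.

5 inversions

Sweep left to right; for each value list the smaller values that follow it:
3: 0
9: 1
8: 0
19: 1
16: 0
20: 0
21: 0
23: 0
43: 2
37: 1
27: 0
Sum: 0 + 1 + 0 + 1 + 0 + 0 + 0 + 0 + 2 + 1 + 0 = 5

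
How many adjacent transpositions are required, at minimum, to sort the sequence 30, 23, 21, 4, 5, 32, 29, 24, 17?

20 swaps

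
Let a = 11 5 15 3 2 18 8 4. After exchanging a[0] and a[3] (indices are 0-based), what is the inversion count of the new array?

Positions 0 and 3 hold 11 and 3; after swapping, the array is [3, 5, 15, 11, 2, 18, 8, 4].
Element-by-element contributions:
3: 1
5: 2
15: 4
11: 3
2: 0
18: 2
8: 1
4: 0
Sum: 1 + 2 + 4 + 3 + 0 + 2 + 1 + 0 = 13

13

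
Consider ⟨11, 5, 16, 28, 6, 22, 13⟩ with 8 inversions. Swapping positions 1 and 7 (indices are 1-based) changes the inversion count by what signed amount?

Positions 1 and 7 hold 11 and 13; after swapping, the array is [13, 5, 16, 28, 6, 22, 11].
Sweep left to right; for each value list the smaller values that follow it:
13 → 5, 6, 11 → 3
5 → none → 0
16 → 6, 11 → 2
28 → 6, 22, 11 → 3
6 → none → 0
22 → 11 → 1
11 → none → 0
Sum: 3 + 0 + 2 + 3 + 0 + 1 + 0 = 9
Change: 9 − 8 = +1

+1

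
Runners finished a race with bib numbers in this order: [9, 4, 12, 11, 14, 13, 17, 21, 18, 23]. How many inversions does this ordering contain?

For each element, count later entries that are smaller:
9 → 4 → 1
4 → none → 0
12 → 11 → 1
11 → none → 0
14 → 13 → 1
13 → none → 0
17 → none → 0
21 → 18 → 1
18 → none → 0
23 → none → 0
Sum: 1 + 0 + 1 + 0 + 1 + 0 + 0 + 1 + 0 + 0 = 4

4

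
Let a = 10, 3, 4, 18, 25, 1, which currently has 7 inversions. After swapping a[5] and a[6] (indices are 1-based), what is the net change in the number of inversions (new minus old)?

-1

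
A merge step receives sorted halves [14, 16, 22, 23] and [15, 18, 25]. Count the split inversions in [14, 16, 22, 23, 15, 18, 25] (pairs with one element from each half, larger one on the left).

5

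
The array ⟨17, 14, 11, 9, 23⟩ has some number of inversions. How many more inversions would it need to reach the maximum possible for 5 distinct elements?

Maximum inversions for 5 distinct elements is C(5, 2) = 5·4/2 = 10.
Current inversions — for each element, count later smaller elements:
17: 3
14: 2
11: 1
9: 0
23: 0
Current total: 3 + 2 + 1 + 0 + 0 = 6
Shortfall: 10 − 6 = 4

4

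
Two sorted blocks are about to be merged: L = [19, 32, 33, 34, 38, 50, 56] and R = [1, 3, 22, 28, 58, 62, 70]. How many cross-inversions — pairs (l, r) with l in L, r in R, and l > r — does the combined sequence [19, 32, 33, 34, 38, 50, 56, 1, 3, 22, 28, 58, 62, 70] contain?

Take each right-half value and tally the left-half values above it:
r = 1: 19, 32, 33, 34, 38, 50, 56 → 7
r = 3: 19, 32, 33, 34, 38, 50, 56 → 7
r = 22: 32, 33, 34, 38, 50, 56 → 6
r = 28: 32, 33, 34, 38, 50, 56 → 6
r = 58: none → 0
r = 62: none → 0
r = 70: none → 0
Cross-inversions: 7 + 7 + 6 + 6 + 0 + 0 + 0 = 26

There are 26 split inversions.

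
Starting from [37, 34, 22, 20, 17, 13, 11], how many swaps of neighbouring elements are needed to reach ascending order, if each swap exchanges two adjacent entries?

21 adjacent swaps

Each adjacent swap fixes exactly one inversion, so the minimum swap count equals the number of inversions.
Count inversions — for each element, later elements that are smaller:
37: 34, 22, 20, 17, 13, 11 → 6
34: 22, 20, 17, 13, 11 → 5
22: 20, 17, 13, 11 → 4
20: 17, 13, 11 → 3
17: 13, 11 → 2
13: 11 → 1
11: none → 0
Total inversions: 6 + 5 + 4 + 3 + 2 + 1 + 0 = 21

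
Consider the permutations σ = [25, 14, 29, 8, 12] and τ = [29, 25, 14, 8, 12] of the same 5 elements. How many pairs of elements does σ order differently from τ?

2

Assign each item its position (1..5) in the first ordering, then rewrite the second ordering as that position sequence:
positions: 25→1, 14→2, 29→3, 8→4, 12→5
second ordering as positions: [3, 1, 2, 4, 5]
Discordant pairs = inversions in this position sequence.
3: 1, 2 → 2
1: 0
2: 0
4: 0
5: 0
Total: 2 + 0 + 0 + 0 + 0 = 2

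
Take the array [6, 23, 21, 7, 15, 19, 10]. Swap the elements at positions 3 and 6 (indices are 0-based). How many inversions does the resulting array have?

Inversions: 12

Positions 3 and 6 hold 7 and 10; after swapping, the array is [6, 23, 21, 10, 15, 19, 7].
Element-by-element contributions:
6: 0
23: 5
21: 4
10: 1
15: 1
19: 1
7: 0
Sum: 0 + 5 + 4 + 1 + 1 + 1 + 0 = 12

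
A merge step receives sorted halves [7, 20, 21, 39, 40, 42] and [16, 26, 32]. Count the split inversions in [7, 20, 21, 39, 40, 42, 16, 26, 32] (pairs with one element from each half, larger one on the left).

11

Take each right-half value and tally the left-half values above it:
r = 16: 20, 21, 39, 40, 42 → 5
r = 26: 39, 40, 42 → 3
r = 32: 39, 40, 42 → 3
Cross-inversions: 5 + 3 + 3 = 11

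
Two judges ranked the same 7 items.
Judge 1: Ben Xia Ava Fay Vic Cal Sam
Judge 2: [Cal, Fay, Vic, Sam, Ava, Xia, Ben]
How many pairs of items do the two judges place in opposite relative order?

17 discordant pairs

Assign each item its position (1..7) in the first ordering, then rewrite the second ordering as that position sequence:
positions: Ben→1, Xia→2, Ava→3, Fay→4, Vic→5, Cal→6, Sam→7
second ordering as positions: [6, 4, 5, 7, 3, 2, 1]
Discordant pairs = inversions in this position sequence.
6: 4, 5, 3, 2, 1 → 5
4: 3, 2, 1 → 3
5: 3, 2, 1 → 3
7: 3, 2, 1 → 3
3: 2, 1 → 2
2: 1 → 1
1: 0
Total: 5 + 3 + 3 + 3 + 2 + 1 + 0 = 17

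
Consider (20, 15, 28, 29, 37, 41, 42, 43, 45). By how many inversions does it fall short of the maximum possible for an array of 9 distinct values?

Maximum inversions for 9 distinct elements is C(9, 2) = 9·8/2 = 36.
Current inversions — for each element, count later smaller elements:
20: 1
15: 0
28: 0
29: 0
37: 0
41: 0
42: 0
43: 0
45: 0
Current total: 1 + 0 + 0 + 0 + 0 + 0 + 0 + 0 + 0 = 1
Shortfall: 36 − 1 = 35

35 inversions short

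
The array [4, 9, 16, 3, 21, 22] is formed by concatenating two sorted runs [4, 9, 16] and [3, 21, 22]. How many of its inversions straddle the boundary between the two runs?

3 split inversions

Count, for every r in R, how many entries of L exceed r:
r = 3: 4, 9, 16 → 3
r = 21: none → 0
r = 22: none → 0
Cross-inversions: 3 + 0 + 0 = 3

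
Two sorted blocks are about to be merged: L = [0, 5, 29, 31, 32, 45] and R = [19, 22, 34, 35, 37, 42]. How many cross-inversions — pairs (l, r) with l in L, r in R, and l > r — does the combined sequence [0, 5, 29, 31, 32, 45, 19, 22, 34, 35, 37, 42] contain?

12

For each element r of the right run, count left-run elements greater than r:
r = 19: 29, 31, 32, 45 → 4
r = 22: 29, 31, 32, 45 → 4
r = 34: 45 → 1
r = 35: 45 → 1
r = 37: 45 → 1
r = 42: 45 → 1
Cross-inversions: 4 + 4 + 1 + 1 + 1 + 1 = 12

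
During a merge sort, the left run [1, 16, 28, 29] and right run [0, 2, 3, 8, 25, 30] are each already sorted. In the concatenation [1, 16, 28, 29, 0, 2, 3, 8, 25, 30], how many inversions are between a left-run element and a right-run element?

15 split inversions

For each element r of the right run, count left-run elements greater than r:
r = 0: 1, 16, 28, 29 → 4
r = 2: 16, 28, 29 → 3
r = 3: 16, 28, 29 → 3
r = 8: 16, 28, 29 → 3
r = 25: 28, 29 → 2
r = 30: none → 0
Cross-inversions: 4 + 3 + 3 + 3 + 2 + 0 = 15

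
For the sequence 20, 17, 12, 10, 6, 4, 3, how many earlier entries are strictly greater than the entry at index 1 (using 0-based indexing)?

The element at index 1 is 17.
Elements before it: 20
Those larger than 17: 20

1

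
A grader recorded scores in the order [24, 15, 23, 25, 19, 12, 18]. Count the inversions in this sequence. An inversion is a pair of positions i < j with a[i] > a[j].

For each element, count later entries that are smaller:
24 → 15, 23, 19, 12, 18 → 5
15 → 12 → 1
23 → 19, 12, 18 → 3
25 → 19, 12, 18 → 3
19 → 12, 18 → 2
12 → none → 0
18 → none → 0
Sum: 5 + 1 + 3 + 3 + 2 + 0 + 0 = 14

14 inversions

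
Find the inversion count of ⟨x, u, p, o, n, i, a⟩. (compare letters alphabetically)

There are 21 inversions.

Sweep left to right; for each value list the smaller values that follow it:
x → u, p, o, n, i, a → 6
u → p, o, n, i, a → 5
p → o, n, i, a → 4
o → n, i, a → 3
n → i, a → 2
i → a → 1
a → none → 0
Sum: 6 + 5 + 4 + 3 + 2 + 1 + 0 = 21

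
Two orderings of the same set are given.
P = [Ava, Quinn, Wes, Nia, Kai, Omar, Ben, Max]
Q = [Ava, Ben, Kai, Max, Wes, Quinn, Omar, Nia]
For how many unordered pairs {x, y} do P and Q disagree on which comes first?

Disagreeing pairs: 14

Assign each item its position (1..8) in the first ordering, then rewrite the second ordering as that position sequence:
positions: Ava→1, Quinn→2, Wes→3, Nia→4, Kai→5, Omar→6, Ben→7, Max→8
second ordering as positions: [1, 7, 5, 8, 3, 2, 6, 4]
Discordant pairs = inversions in this position sequence.
1: 0
7: 5, 3, 2, 6, 4 → 5
5: 3, 2, 4 → 3
8: 3, 2, 6, 4 → 4
3: 2 → 1
2: 0
6: 4 → 1
4: 0
Total: 0 + 5 + 3 + 4 + 1 + 0 + 1 + 0 = 14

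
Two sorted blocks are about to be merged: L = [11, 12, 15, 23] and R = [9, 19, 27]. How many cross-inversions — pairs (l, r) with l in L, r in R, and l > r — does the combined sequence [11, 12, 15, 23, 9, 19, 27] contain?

5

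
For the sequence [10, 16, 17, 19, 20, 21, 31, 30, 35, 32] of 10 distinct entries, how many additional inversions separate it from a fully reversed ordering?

Maximum inversions for 10 distinct elements is C(10, 2) = 10·9/2 = 45.
Current inversions — for each element, count later smaller elements:
10: 0
16: 0
17: 0
19: 0
20: 0
21: 0
31: 1
30: 0
35: 1
32: 0
Current total: 0 + 0 + 0 + 0 + 0 + 0 + 1 + 0 + 1 + 0 = 2
Shortfall: 45 − 2 = 43

43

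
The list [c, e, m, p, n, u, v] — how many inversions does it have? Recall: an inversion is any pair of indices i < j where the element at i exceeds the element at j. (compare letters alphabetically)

There is 1 inversion.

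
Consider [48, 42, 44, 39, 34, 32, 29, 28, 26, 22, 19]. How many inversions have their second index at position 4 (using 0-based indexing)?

The element at index 4 is 34.
Elements before it: 48, 42, 44, 39
Those larger than 34: 48, 42, 44, 39

4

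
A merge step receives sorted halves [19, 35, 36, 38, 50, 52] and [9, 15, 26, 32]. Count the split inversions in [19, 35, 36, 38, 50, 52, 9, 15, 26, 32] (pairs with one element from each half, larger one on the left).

For each element r of the right run, count left-run elements greater than r:
r = 9: 19, 35, 36, 38, 50, 52 → 6
r = 15: 19, 35, 36, 38, 50, 52 → 6
r = 26: 35, 36, 38, 50, 52 → 5
r = 32: 35, 36, 38, 50, 52 → 5
Cross-inversions: 6 + 6 + 5 + 5 = 22

22 cross-inversions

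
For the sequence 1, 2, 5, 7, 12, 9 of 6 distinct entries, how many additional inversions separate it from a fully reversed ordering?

14 inversions short

Maximum inversions for 6 distinct elements is C(6, 2) = 6·5/2 = 15.
Current inversions — for each element, count later smaller elements:
1: 0
2: 0
5: 0
7: 0
12: 1
9: 0
Current total: 0 + 0 + 0 + 0 + 1 + 0 = 1
Shortfall: 15 − 1 = 14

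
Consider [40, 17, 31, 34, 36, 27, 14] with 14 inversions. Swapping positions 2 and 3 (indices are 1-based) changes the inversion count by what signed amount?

Positions 2 and 3 hold 17 and 31; after swapping, the array is [40, 31, 17, 34, 36, 27, 14].
Count, for each position, how many later elements it exceeds:
40: 6
31: 3
17: 1
34: 2
36: 2
27: 1
14: 0
Sum: 6 + 3 + 1 + 2 + 2 + 1 + 0 = 15
Change: 15 − 14 = +1

+1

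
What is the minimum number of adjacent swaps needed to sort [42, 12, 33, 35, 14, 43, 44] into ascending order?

Each adjacent swap fixes exactly one inversion, so the minimum swap count equals the number of inversions.
Count inversions — for each element, later elements that are smaller:
42: 12, 33, 35, 14 → 4
12: none → 0
33: 14 → 1
35: 14 → 1
14: none → 0
43: none → 0
44: none → 0
Total inversions: 4 + 0 + 1 + 1 + 0 + 0 + 0 = 6

Adjacent swaps: 6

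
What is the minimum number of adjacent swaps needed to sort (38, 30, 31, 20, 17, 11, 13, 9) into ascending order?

26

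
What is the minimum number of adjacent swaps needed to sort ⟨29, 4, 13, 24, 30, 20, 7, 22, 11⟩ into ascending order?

Minimum adjacent swaps = number of inversions (each swap of adjacent out-of-order elements removes one inversion and no swap can remove more).
Count inversions — for each element, later elements that are smaller:
29: 4, 13, 24, 20, 7, 22, 11 → 7
4: none → 0
13: 7, 11 → 2
24: 20, 7, 22, 11 → 4
30: 20, 7, 22, 11 → 4
20: 7, 11 → 2
7: none → 0
22: 11 → 1
11: none → 0
Total inversions: 7 + 0 + 2 + 4 + 4 + 2 + 0 + 1 + 0 = 20

There are 20 adjacent swaps.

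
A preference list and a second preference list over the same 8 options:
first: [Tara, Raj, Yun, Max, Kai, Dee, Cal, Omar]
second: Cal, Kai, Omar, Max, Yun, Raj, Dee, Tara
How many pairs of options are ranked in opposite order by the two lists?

22 pairs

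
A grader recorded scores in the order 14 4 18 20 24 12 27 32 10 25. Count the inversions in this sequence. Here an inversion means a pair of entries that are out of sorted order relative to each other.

Count, for each position, how many later elements it exceeds:
14 → 4, 12, 10 → 3
4 → none → 0
18 → 12, 10 → 2
20 → 12, 10 → 2
24 → 12, 10 → 2
12 → 10 → 1
27 → 10, 25 → 2
32 → 10, 25 → 2
10 → none → 0
25 → none → 0
Sum: 3 + 0 + 2 + 2 + 2 + 1 + 2 + 2 + 0 + 0 = 14

14 inversions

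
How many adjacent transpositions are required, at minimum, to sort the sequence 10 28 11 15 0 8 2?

Each adjacent swap fixes exactly one inversion, so the minimum swap count equals the number of inversions.
Count inversions — for each element, later elements that are smaller:
10: 0, 8, 2 → 3
28: 11, 15, 0, 8, 2 → 5
11: 0, 8, 2 → 3
15: 0, 8, 2 → 3
0: none → 0
8: 2 → 1
2: none → 0
Total inversions: 3 + 5 + 3 + 3 + 0 + 1 + 0 = 15

15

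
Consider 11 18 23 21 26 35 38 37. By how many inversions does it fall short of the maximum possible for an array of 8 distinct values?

Maximum inversions for 8 distinct elements is C(8, 2) = 8·7/2 = 28.
Current inversions — for each element, count later smaller elements:
11: 0
18: 0
23: 1
21: 0
26: 0
35: 0
38: 1
37: 0
Current total: 0 + 0 + 1 + 0 + 0 + 0 + 1 + 0 = 2
Shortfall: 28 − 2 = 26

26 inversions short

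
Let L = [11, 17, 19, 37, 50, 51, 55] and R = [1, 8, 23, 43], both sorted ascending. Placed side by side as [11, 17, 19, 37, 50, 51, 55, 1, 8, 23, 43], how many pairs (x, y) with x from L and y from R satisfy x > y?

21 split inversions

Take each right-half value and tally the left-half values above it:
r = 1: 11, 17, 19, 37, 50, 51, 55 → 7
r = 8: 11, 17, 19, 37, 50, 51, 55 → 7
r = 23: 37, 50, 51, 55 → 4
r = 43: 50, 51, 55 → 3
Cross-inversions: 7 + 7 + 4 + 3 = 21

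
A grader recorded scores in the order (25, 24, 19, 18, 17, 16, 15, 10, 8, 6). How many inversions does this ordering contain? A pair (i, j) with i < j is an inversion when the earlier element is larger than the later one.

Element-by-element contributions:
25 → 24, 19, 18, 17, 16, 15, 10, 8, 6 → 9
24 → 19, 18, 17, 16, 15, 10, 8, 6 → 8
19 → 18, 17, 16, 15, 10, 8, 6 → 7
18 → 17, 16, 15, 10, 8, 6 → 6
17 → 16, 15, 10, 8, 6 → 5
16 → 15, 10, 8, 6 → 4
15 → 10, 8, 6 → 3
10 → 8, 6 → 2
8 → 6 → 1
6 → none → 0
Sum: 9 + 8 + 7 + 6 + 5 + 4 + 3 + 2 + 1 + 0 = 45

45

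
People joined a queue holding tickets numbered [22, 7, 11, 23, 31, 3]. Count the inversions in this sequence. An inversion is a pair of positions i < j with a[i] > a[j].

Listing every pair i<j with a[i]>a[j] (using 0-based positions):
(0,1): 22 > 7
(0,2): 22 > 11
(0,5): 22 > 3
(1,5): 7 > 3
(2,5): 11 > 3
(3,5): 23 > 3
(4,5): 31 > 3
That's 7 pairs.

7 inversions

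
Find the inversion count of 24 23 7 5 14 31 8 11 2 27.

25 inversions

Sweep left to right; for each value list the smaller values that follow it:
24 → 23, 7, 5, 14, 8, 11, 2 → 7
23 → 7, 5, 14, 8, 11, 2 → 6
7 → 5, 2 → 2
5 → 2 → 1
14 → 8, 11, 2 → 3
31 → 8, 11, 2, 27 → 4
8 → 2 → 1
11 → 2 → 1
2 → none → 0
27 → none → 0
Sum: 7 + 6 + 2 + 1 + 3 + 4 + 1 + 1 + 0 + 0 = 25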